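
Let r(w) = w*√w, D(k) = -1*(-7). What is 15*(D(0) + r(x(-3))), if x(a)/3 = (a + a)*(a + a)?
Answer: 105 + 9720*√3 ≈ 16941.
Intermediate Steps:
D(k) = 7
x(a) = 12*a² (x(a) = 3*((a + a)*(a + a)) = 3*((2*a)*(2*a)) = 3*(4*a²) = 12*a²)
r(w) = w^(3/2)
15*(D(0) + r(x(-3))) = 15*(7 + (12*(-3)²)^(3/2)) = 15*(7 + (12*9)^(3/2)) = 15*(7 + 108^(3/2)) = 15*(7 + 648*√3) = 105 + 9720*√3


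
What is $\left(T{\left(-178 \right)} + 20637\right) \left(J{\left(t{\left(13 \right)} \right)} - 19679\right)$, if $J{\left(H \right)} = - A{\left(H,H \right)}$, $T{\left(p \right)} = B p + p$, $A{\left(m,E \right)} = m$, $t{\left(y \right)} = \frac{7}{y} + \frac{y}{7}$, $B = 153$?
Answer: $\frac{12134072425}{91} \approx 1.3334 \cdot 10^{8}$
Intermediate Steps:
$t{\left(y \right)} = \frac{7}{y} + \frac{y}{7}$ ($t{\left(y \right)} = \frac{7}{y} + y \frac{1}{7} = \frac{7}{y} + \frac{y}{7}$)
$T{\left(p \right)} = 154 p$ ($T{\left(p \right)} = 153 p + p = 154 p$)
$J{\left(H \right)} = - H$
$\left(T{\left(-178 \right)} + 20637\right) \left(J{\left(t{\left(13 \right)} \right)} - 19679\right) = \left(154 \left(-178\right) + 20637\right) \left(- (\frac{7}{13} + \frac{1}{7} \cdot 13) - 19679\right) = \left(-27412 + 20637\right) \left(- (7 \cdot \frac{1}{13} + \frac{13}{7}) - 19679\right) = - 6775 \left(- (\frac{7}{13} + \frac{13}{7}) - 19679\right) = - 6775 \left(\left(-1\right) \frac{218}{91} - 19679\right) = - 6775 \left(- \frac{218}{91} - 19679\right) = \left(-6775\right) \left(- \frac{1791007}{91}\right) = \frac{12134072425}{91}$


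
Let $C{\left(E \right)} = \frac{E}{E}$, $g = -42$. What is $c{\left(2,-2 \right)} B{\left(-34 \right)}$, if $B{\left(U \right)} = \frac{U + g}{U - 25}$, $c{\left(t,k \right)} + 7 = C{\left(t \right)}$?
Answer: $- \frac{456}{59} \approx -7.7288$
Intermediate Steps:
$C{\left(E \right)} = 1$
$c{\left(t,k \right)} = -6$ ($c{\left(t,k \right)} = -7 + 1 = -6$)
$B{\left(U \right)} = \frac{-42 + U}{-25 + U}$ ($B{\left(U \right)} = \frac{U - 42}{U - 25} = \frac{-42 + U}{-25 + U}$)
$c{\left(2,-2 \right)} B{\left(-34 \right)} = - 6 \frac{-42 - 34}{-25 - 34} = - 6 \frac{1}{-59} \left(-76\right) = - 6 \left(\left(- \frac{1}{59}\right) \left(-76\right)\right) = \left(-6\right) \frac{76}{59} = - \frac{456}{59}$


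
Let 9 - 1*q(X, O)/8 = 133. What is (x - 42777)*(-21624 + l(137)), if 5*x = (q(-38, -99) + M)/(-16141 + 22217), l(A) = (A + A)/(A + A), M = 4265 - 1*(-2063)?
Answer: 1003585151309/1085 ≈ 9.2496e+8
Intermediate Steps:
M = 6328 (M = 4265 + 2063 = 6328)
q(X, O) = -992 (q(X, O) = 72 - 8*133 = 72 - 1064 = -992)
l(A) = 1 (l(A) = (2*A)/((2*A)) = (2*A)*(1/(2*A)) = 1)
x = 1334/7595 (x = ((-992 + 6328)/(-16141 + 22217))/5 = (5336/6076)/5 = (5336*(1/6076))/5 = (⅕)*(1334/1519) = 1334/7595 ≈ 0.17564)
(x - 42777)*(-21624 + l(137)) = (1334/7595 - 42777)*(-21624 + 1) = -324889981/7595*(-21623) = 1003585151309/1085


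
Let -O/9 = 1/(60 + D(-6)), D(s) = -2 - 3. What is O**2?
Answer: 81/3025 ≈ 0.026777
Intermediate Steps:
D(s) = -5
O = -9/55 (O = -9/(60 - 5) = -9/55 ≈ -0.16364)
O**2 = (-9/55)**2 = 81/3025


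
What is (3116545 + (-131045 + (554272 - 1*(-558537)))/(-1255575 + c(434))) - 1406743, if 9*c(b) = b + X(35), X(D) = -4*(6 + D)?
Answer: 2146732370326/1255545 ≈ 1.7098e+6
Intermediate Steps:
X(D) = -24 - 4*D
c(b) = -164/9 + b/9 (c(b) = (b + (-24 - 4*35))/9 = (b + (-24 - 140))/9 = (b - 164)/9 = (-164 + b)/9 = -164/9 + b/9)
(3116545 + (-131045 + (554272 - 1*(-558537)))/(-1255575 + c(434))) - 1406743 = (3116545 + (-131045 + (554272 - 1*(-558537)))/(-1255575 + (-164/9 + (⅑)*434))) - 1406743 = (3116545 + (-131045 + (554272 + 558537))/(-1255575 + (-164/9 + 434/9))) - 1406743 = (3116545 + (-131045 + 1112809)/(-1255575 + 30)) - 1406743 = (3116545 + 981764/(-1255545)) - 1406743 = (3116545 + 981764*(-1/1255545)) - 1406743 = (3116545 - 981764/1255545) - 1406743 = 3912961510261/1255545 - 1406743 = 2146732370326/1255545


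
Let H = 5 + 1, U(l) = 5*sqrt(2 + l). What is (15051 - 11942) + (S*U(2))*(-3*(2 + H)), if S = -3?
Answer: 3829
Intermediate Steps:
H = 6
(15051 - 11942) + (S*U(2))*(-3*(2 + H)) = (15051 - 11942) + (-15*sqrt(2 + 2))*(-3*(2 + 6)) = 3109 + (-15*sqrt(4))*(-3*8) = 3109 - 15*2*(-24) = 3109 - 3*10*(-24) = 3109 - 30*(-24) = 3109 + 720 = 3829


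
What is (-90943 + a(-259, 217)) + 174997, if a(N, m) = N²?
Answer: 151135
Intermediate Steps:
(-90943 + a(-259, 217)) + 174997 = (-90943 + (-259)²) + 174997 = (-90943 + 67081) + 174997 = -23862 + 174997 = 151135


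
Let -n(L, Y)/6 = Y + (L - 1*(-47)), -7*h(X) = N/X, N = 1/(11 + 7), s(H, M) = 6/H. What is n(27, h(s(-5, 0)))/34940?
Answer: -55949/4402440 ≈ -0.012709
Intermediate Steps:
N = 1/18 ≈ 0.055556
h(X) = -1/(126*X)
n(L, Y) = -282 - 6*L - 6*Y (n(L, Y) = -6*(Y + (L - 1*(-47))) = -6*(Y + (L + 47)) = -6*(Y + (47 + L)) = -6*(47 + L + Y) = -282 - 6*L - 6*Y)
n(27, h(s(-5, 0)))/34940 = (-282 - 6*27 - (-1)/(21*(6/(-5))))/34940 = (-282 - 162 - (-1)/(21*(6*(-⅕))))*(1/34940) = (-282 - 162 - (-1)/(21*(-6/5)))*(1/34940) = (-282 - 162 - (-1)*(-5)/(21*6))*(1/34940) = (-282 - 162 - 6*5/756)*(1/34940) = (-282 - 162 - 5/126)*(1/34940) = -55949/126*1/34940 = -55949/4402440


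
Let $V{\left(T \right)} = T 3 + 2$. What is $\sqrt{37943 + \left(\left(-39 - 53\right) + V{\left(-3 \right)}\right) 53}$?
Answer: $2 \sqrt{8174} \approx 180.82$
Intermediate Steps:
$V{\left(T \right)} = 2 + 3 T$ ($V{\left(T \right)} = 3 T + 2 = 2 + 3 T$)
$\sqrt{37943 + \left(\left(-39 - 53\right) + V{\left(-3 \right)}\right) 53} = \sqrt{37943 + \left(\left(-39 - 53\right) + \left(2 + 3 \left(-3\right)\right)\right) 53} = \sqrt{37943 + \left(\left(-39 - 53\right) + \left(2 - 9\right)\right) 53} = \sqrt{37943 + \left(-92 - 7\right) 53} = \sqrt{37943 - 5247} = \sqrt{32696} = 2 \sqrt{8174}$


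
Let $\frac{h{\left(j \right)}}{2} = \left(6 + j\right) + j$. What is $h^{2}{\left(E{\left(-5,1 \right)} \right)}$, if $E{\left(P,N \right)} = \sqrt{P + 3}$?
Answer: $112 + 96 i \sqrt{2} \approx 112.0 + 135.76 i$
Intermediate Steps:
$E{\left(P,N \right)} = \sqrt{3 + P}$
$h{\left(j \right)} = 12 + 4 j$ ($h{\left(j \right)} = 2 \left(\left(6 + j\right) + j\right) = 2 \left(6 + 2 j\right) = 12 + 4 j$)
$h^{2}{\left(E{\left(-5,1 \right)} \right)} = \left(12 + 4 \sqrt{3 - 5}\right)^{2} = \left(12 + 4 \sqrt{-2}\right)^{2} = \left(12 + 4 i \sqrt{2}\right)^{2}$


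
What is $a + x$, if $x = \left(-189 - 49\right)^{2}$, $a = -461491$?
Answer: $-404847$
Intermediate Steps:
$x = 56644$ ($x = \left(-238\right)^{2} = 56644$)
$a + x = -461491 + 56644 = -404847$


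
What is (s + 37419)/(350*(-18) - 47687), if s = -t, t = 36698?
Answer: -721/53987 ≈ -0.013355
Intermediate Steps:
s = -36698 (s = -1*36698 = -36698)
(s + 37419)/(350*(-18) - 47687) = (-36698 + 37419)/(350*(-18) - 47687) = 721/(-6300 - 47687) = 721/(-53987) = 721*(-1/53987) = -721/53987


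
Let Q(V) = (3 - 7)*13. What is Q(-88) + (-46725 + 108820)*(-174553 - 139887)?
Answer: -19525151852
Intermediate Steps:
Q(V) = -52 (Q(V) = -4*13 = -52)
Q(-88) + (-46725 + 108820)*(-174553 - 139887) = -52 + (-46725 + 108820)*(-174553 - 139887) = -52 + 62095*(-314440) = -52 - 19525151800 = -19525151852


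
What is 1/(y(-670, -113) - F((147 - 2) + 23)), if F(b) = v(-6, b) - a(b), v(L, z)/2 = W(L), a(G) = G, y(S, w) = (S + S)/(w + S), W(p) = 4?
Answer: 783/126620 ≈ 0.0061839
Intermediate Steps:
y(S, w) = 2*S/(S + w) (y(S, w) = (2*S)/(S + w) = 2*S/(S + w))
v(L, z) = 8 (v(L, z) = 2*4 = 8)
F(b) = 8 - b
1/(y(-670, -113) - F((147 - 2) + 23)) = 1/(2*(-670)/(-670 - 113) - (8 - ((147 - 2) + 23))) = 1/(2*(-670)/(-783) - (8 - (145 + 23))) = 1/(2*(-670)*(-1/783) - (8 - 1*168)) = 1/(1340/783 - (8 - 168)) = 1/(1340/783 - 1*(-160)) = 1/(1340/783 + 160) = 1/(126620/783) = 783/126620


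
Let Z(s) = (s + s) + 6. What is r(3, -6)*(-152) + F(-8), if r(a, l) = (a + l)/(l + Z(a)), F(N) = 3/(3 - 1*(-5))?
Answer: 611/8 ≈ 76.375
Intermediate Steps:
F(N) = 3/8 (F(N) = 3/(3 + 5) = 3/8)
Z(s) = 6 + 2*s (Z(s) = 2*s + 6 = 6 + 2*s)
r(a, l) = (a + l)/(6 + l + 2*a) (r(a, l) = (a + l)/(l + (6 + 2*a)) = (a + l)/(6 + l + 2*a))
r(3, -6)*(-152) + F(-8) = ((3 - 6)/(6 - 6 + 2*3))*(-152) + 3/8 = (-3/(6 - 6 + 6))*(-152) + 3/8 = (-3/6)*(-152) + 3/8 = ((⅙)*(-3))*(-152) + 3/8 = -½*(-152) + 3/8 = 76 + 3/8 = 611/8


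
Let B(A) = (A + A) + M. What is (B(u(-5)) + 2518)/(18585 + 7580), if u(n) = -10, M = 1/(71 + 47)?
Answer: 58953/617494 ≈ 0.095471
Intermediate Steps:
M = 1/118 ≈ 0.0084746
B(A) = 1/118 + 2*A (B(A) = (A + A) + 1/118 = 2*A + 1/118 = 1/118 + 2*A)
(B(u(-5)) + 2518)/(18585 + 7580) = ((1/118 + 2*(-10)) + 2518)/(18585 + 7580) = ((1/118 - 20) + 2518)/26165 = (-2359/118 + 2518)*(1/26165) = (294765/118)*(1/26165) = 58953/617494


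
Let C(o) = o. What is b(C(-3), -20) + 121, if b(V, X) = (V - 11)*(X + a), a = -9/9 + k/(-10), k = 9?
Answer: 2138/5 ≈ 427.60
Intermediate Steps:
a = -19/10 (a = -9/9 + 9/(-10) = -9*⅑ + 9*(-⅒) = -1 - 9/10 = -19/10 ≈ -1.9000)
b(V, X) = (-11 + V)*(-19/10 + X) (b(V, X) = (V - 11)*(X - 19/10) = (-11 + V)*(-19/10 + X))
b(C(-3), -20) + 121 = (209/10 - 11*(-20) - 19/10*(-3) - 3*(-20)) + 121 = (209/10 + 220 + 57/10 + 60) + 121 = 1533/5 + 121 = 2138/5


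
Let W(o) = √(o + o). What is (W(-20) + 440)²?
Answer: 193560 + 1760*I*√10 ≈ 1.9356e+5 + 5565.6*I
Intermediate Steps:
W(o) = √2*√o (W(o) = √(2*o) = √2*√o)
(W(-20) + 440)² = (√2*√(-20) + 440)² = (√2*(2*I*√5) + 440)² = (2*I*√10 + 440)² = (440 + 2*I*√10)²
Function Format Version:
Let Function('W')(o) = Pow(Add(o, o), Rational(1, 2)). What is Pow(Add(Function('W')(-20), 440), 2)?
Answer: Add(193560, Mul(1760, I, Pow(10, Rational(1, 2)))) ≈ Add(1.9356e+5, Mul(5565.6, I))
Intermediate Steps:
Function('W')(o) = Mul(Pow(2, Rational(1, 2)), Pow(o, Rational(1, 2))) (Function('W')(o) = Pow(Mul(2, o), Rational(1, 2)) = Mul(Pow(2, Rational(1, 2)), Pow(o, Rational(1, 2))))
Pow(Add(Function('W')(-20), 440), 2) = Pow(Add(Mul(Pow(2, Rational(1, 2)), Pow(-20, Rational(1, 2))), 440), 2) = Pow(Add(Mul(Pow(2, Rational(1, 2)), Mul(2, I, Pow(5, Rational(1, 2)))), 440), 2) = Pow(Add(Mul(2, I, Pow(10, Rational(1, 2))), 440), 2) = Pow(Add(440, Mul(2, I, Pow(10, Rational(1, 2)))), 2)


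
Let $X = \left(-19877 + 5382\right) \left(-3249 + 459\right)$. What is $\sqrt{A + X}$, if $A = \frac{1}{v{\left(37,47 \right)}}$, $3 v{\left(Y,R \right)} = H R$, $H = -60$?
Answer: $\frac{\sqrt{8933427944765}}{470} \approx 6359.3$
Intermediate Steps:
$v{\left(Y,R \right)} = - 20 R$ ($v{\left(Y,R \right)} = \frac{\left(-60\right) R}{3} = - 20 R$)
$X = 40441050$ ($X = \left(-14495\right) \left(-2790\right) = 40441050$)
$A = - \frac{1}{940}$ ($A = \frac{1}{\left(-20\right) 47} = \frac{1}{-940} = - \frac{1}{940} \approx -0.0010638$)
$\sqrt{A + X} = \sqrt{- \frac{1}{940} + 40441050} = \sqrt{\frac{38014586999}{940}} = \frac{\sqrt{8933427944765}}{470}$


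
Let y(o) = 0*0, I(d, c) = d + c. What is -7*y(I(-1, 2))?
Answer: 0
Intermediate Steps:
I(d, c) = c + d
y(o) = 0
-7*y(I(-1, 2)) = -7*0 = 0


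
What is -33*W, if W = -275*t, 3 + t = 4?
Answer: 9075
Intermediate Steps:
t = 1 (t = -3 + 4 = 1)
W = -275 (W = -275*1 = -275)
-33*W = -33*(-275) = 9075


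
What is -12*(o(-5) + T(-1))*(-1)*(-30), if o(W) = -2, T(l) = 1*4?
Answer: -720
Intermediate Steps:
T(l) = 4
-12*(o(-5) + T(-1))*(-1)*(-30) = -12*(-2 + 4)*(-1)*(-30) = -24*(-1)*(-30) = -12*(-2)*(-30) = 24*(-30) = -720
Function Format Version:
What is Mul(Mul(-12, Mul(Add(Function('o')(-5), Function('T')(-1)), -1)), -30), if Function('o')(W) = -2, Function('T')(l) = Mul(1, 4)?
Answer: -720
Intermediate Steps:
Function('T')(l) = 4
Mul(Mul(-12, Mul(Add(Function('o')(-5), Function('T')(-1)), -1)), -30) = Mul(Mul(-12, Mul(Add(-2, 4), -1)), -30) = Mul(Mul(-12, Mul(2, -1)), -30) = Mul(Mul(-12, -2), -30) = Mul(24, -30) = -720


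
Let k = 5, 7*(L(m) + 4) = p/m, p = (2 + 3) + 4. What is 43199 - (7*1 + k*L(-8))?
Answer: 2419917/56 ≈ 43213.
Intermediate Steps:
p = 9 (p = 5 + 4 = 9)
L(m) = -4 + 9/(7*m) (L(m) = -4 + (9/m)/7 = -4 + 9/(7*m))
43199 - (7*1 + k*L(-8)) = 43199 - (7*1 + 5*(-4 + (9/7)/(-8))) = 43199 - (7 + 5*(-4 + (9/7)*(-⅛))) = 43199 - (7 + 5*(-4 - 9/56)) = 43199 - (7 + 5*(-233/56)) = 43199 - (7 - 1165/56) = 43199 - 1*(-773/56) = 43199 + 773/56 = 2419917/56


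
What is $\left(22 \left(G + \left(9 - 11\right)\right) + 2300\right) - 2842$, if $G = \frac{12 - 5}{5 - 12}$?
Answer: $-608$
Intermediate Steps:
$G = -1$ ($G = \frac{7}{-7} = 7 \left(- \frac{1}{7}\right) = -1$)
$\left(22 \left(G + \left(9 - 11\right)\right) + 2300\right) - 2842 = \left(22 \left(-1 + \left(9 - 11\right)\right) + 2300\right) - 2842 = \left(22 \left(-1 - 2\right) + 2300\right) - 2842 = \left(22 \left(-3\right) + 2300\right) - 2842 = \left(-66 + 2300\right) - 2842 = 2234 - 2842 = -608$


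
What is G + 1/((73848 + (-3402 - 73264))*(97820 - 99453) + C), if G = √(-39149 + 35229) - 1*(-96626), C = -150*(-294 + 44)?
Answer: 448276422045/4639294 + 28*I*√5 ≈ 96626.0 + 62.61*I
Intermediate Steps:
C = 37500 (C = -150*(-250) = 37500)
G = 96626 + 28*I*√5 (G = √(-3920) + 96626 = 28*I*√5 + 96626 = 96626 + 28*I*√5 ≈ 96626.0 + 62.61*I)
G + 1/((73848 + (-3402 - 73264))*(97820 - 99453) + C) = (96626 + 28*I*√5) + 1/((73848 + (-3402 - 73264))*(97820 - 99453) + 37500) = (96626 + 28*I*√5) + 1/((73848 - 76666)*(-1633) + 37500) = (96626 + 28*I*√5) + 1/(-2818*(-1633) + 37500) = (96626 + 28*I*√5) + 1/(4601794 + 37500) = (96626 + 28*I*√5) + 1/4639294 = 448276422045/4639294 + 28*I*√5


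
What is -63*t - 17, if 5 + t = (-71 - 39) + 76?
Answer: 2440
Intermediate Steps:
t = -39 (t = -5 + ((-71 - 39) + 76) = -5 + (-110 + 76) = -5 - 34 = -39)
-63*t - 17 = -63*(-39) - 17 = 2457 - 17 = 2440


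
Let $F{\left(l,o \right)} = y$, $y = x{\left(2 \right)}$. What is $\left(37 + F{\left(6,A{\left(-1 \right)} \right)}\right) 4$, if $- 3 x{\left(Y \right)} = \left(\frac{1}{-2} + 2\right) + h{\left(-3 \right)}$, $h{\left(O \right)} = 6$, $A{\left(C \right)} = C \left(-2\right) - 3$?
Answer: $138$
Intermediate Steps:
$A{\left(C \right)} = -3 - 2 C$ ($A{\left(C \right)} = - 2 C - 3 = -3 - 2 C$)
$x{\left(Y \right)} = - \frac{5}{2}$ ($x{\left(Y \right)} = - \frac{\left(\frac{1}{-2} + 2\right) + 6}{3} = - \frac{\left(- \frac{1}{2} + 2\right) + 6}{3} = - \frac{\frac{3}{2} + 6}{3} = \left(- \frac{1}{3}\right) \frac{15}{2} = - \frac{5}{2}$)
$y = - \frac{5}{2} \approx -2.5$
$F{\left(l,o \right)} = - \frac{5}{2}$
$\left(37 + F{\left(6,A{\left(-1 \right)} \right)}\right) 4 = \left(37 - \frac{5}{2}\right) 4 = \frac{69}{2} \cdot 4 = 138$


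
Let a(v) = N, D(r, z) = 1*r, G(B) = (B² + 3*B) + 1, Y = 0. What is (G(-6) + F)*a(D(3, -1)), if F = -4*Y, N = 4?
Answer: 76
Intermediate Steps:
G(B) = 1 + B² + 3*B
D(r, z) = r
a(v) = 4
F = 0 (F = -4*0 = 0)
(G(-6) + F)*a(D(3, -1)) = ((1 + (-6)² + 3*(-6)) + 0)*4 = ((1 + 36 - 18) + 0)*4 = (19 + 0)*4 = 19*4 = 76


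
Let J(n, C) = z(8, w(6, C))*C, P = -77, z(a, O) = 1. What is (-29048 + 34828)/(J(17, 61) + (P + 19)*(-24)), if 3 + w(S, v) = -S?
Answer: 5780/1453 ≈ 3.9780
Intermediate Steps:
w(S, v) = -3 - S
J(n, C) = C (J(n, C) = 1*C = C)
(-29048 + 34828)/(J(17, 61) + (P + 19)*(-24)) = (-29048 + 34828)/(61 + (-77 + 19)*(-24)) = 5780/(61 - 58*(-24)) = 5780/(61 + 1392) = 5780/1453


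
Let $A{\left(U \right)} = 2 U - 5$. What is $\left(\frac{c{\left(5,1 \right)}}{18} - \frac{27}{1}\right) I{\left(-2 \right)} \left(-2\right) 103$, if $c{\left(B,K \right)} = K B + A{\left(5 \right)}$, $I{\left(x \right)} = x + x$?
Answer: $- \frac{196112}{9} \approx -21790.0$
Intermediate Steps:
$A{\left(U \right)} = -5 + 2 U$
$I{\left(x \right)} = 2 x$
$c{\left(B,K \right)} = 5 + B K$ ($c{\left(B,K \right)} = K B + \left(-5 + 2 \cdot 5\right) = B K + \left(-5 + 10\right) = B K + 5 = 5 + B K$)
$\left(\frac{c{\left(5,1 \right)}}{18} - \frac{27}{1}\right) I{\left(-2 \right)} \left(-2\right) 103 = \left(\frac{5 + 5 \cdot 1}{18} - \frac{27}{1}\right) 2 \left(-2\right) \left(-2\right) 103 = \left(\left(5 + 5\right) \frac{1}{18} - 27\right) \left(-4\right) \left(-2\right) 103 = \left(10 \cdot \frac{1}{18} - 27\right) 8 \cdot 103 = \left(\frac{5}{9} - 27\right) 824 = \left(- \frac{238}{9}\right) 824 = - \frac{196112}{9}$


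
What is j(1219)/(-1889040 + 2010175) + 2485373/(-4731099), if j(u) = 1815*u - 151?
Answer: 10165705516711/573101677365 ≈ 17.738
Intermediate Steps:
j(u) = -151 + 1815*u
j(1219)/(-1889040 + 2010175) + 2485373/(-4731099) = (-151 + 1815*1219)/(-1889040 + 2010175) + 2485373/(-4731099) = (-151 + 2212485)/121135 + 2485373*(-1/4731099) = 2212334*(1/121135) - 2485373/4731099 = 2212334/121135 - 2485373/4731099 = 10165705516711/573101677365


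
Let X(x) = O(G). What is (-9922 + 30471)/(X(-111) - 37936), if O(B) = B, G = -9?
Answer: -20549/37945 ≈ -0.54155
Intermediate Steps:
X(x) = -9
(-9922 + 30471)/(X(-111) - 37936) = (-9922 + 30471)/(-9 - 37936) = 20549/(-37945) = 20549*(-1/37945) = -20549/37945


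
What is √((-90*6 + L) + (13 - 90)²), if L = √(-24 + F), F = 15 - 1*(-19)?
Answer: √(5389 + √10) ≈ 73.431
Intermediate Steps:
F = 34 (F = 15 + 19 = 34)
L = √10 (L = √(-24 + 34) = √10 ≈ 3.1623)
√((-90*6 + L) + (13 - 90)²) = √((-90*6 + √10) + (13 - 90)²) = √((-540 + √10) + (-77)²) = √((-540 + √10) + 5929) = √(5389 + √10)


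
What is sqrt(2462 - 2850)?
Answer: 2*I*sqrt(97) ≈ 19.698*I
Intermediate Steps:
sqrt(2462 - 2850) = sqrt(-388) = 2*I*sqrt(97)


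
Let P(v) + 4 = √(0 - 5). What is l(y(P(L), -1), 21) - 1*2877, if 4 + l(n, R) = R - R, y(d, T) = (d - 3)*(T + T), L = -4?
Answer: -2881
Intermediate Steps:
P(v) = -4 + I*√5 (P(v) = -4 + √(0 - 5) = -4 + √(-5) = -4 + I*√5)
y(d, T) = 2*T*(-3 + d) (y(d, T) = (-3 + d)*(2*T) = 2*T*(-3 + d))
l(n, R) = -4 (l(n, R) = -4 + (R - R) = -4 + 0 = -4)
l(y(P(L), -1), 21) - 1*2877 = -4 - 1*2877 = -4 - 2877 = -2881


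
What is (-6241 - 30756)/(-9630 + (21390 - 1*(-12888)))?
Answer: -36997/24648 ≈ -1.5010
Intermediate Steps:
(-6241 - 30756)/(-9630 + (21390 - 1*(-12888))) = -36997/(-9630 + (21390 + 12888)) = -36997/(-9630 + 34278) = -36997/24648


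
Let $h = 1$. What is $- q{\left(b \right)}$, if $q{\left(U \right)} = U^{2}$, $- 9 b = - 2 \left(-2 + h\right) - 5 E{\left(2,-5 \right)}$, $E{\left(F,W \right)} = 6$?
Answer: $- \frac{784}{81} \approx -9.679$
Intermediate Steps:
$b = \frac{28}{9}$ ($b = - \frac{- 2 \left(-2 + 1\right) - 30}{9} = - \frac{\left(-2\right) \left(-1\right) - 30}{9} = - \frac{2 - 30}{9} = \left(- \frac{1}{9}\right) \left(-28\right) = \frac{28}{9} \approx 3.1111$)
$- q{\left(b \right)} = - \left(\frac{28}{9}\right)^{2} = \left(-1\right) \frac{784}{81} = - \frac{784}{81}$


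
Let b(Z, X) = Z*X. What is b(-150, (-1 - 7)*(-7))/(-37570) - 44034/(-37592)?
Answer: 98506509/70616572 ≈ 1.3949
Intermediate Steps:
b(Z, X) = X*Z
b(-150, (-1 - 7)*(-7))/(-37570) - 44034/(-37592) = (((-1 - 7)*(-7))*(-150))/(-37570) - 44034/(-37592) = (-8*(-7)*(-150))*(-1/37570) - 44034*(-1/37592) = (56*(-150))*(-1/37570) + 22017/18796 = -8400*(-1/37570) + 22017/18796 = 840/3757 + 22017/18796 = 98506509/70616572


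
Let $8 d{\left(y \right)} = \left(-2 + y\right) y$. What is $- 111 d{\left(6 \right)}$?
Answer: $-333$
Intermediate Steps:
$d{\left(y \right)} = \frac{y \left(-2 + y\right)}{8}$ ($d{\left(y \right)} = \frac{\left(-2 + y\right) y}{8} = \frac{y \left(-2 + y\right)}{8}$)
$- 111 d{\left(6 \right)} = - 111 \cdot \frac{1}{8} \cdot 6 \left(-2 + 6\right) = - 111 \cdot \frac{1}{8} \cdot 6 \cdot 4 = \left(-111\right) 3 = -333$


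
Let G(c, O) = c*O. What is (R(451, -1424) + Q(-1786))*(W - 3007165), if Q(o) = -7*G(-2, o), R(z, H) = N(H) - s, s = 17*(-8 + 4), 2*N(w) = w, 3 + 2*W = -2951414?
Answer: 114976739528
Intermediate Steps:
W = -2951417/2 (W = -3/2 + (1/2)*(-2951414) = -3/2 - 1475707 = -2951417/2 ≈ -1.4757e+6)
N(w) = w/2
s = -68 (s = 17*(-4) = -68)
G(c, O) = O*c
R(z, H) = 68 + H/2 (R(z, H) = H/2 - 1*(-68) = H/2 + 68 = 68 + H/2)
Q(o) = 14*o (Q(o) = -7*o*(-2) = -(-14)*o = 14*o)
(R(451, -1424) + Q(-1786))*(W - 3007165) = ((68 + (1/2)*(-1424)) + 14*(-1786))*(-2951417/2 - 3007165) = ((68 - 712) - 25004)*(-8965747/2) = (-644 - 25004)*(-8965747/2) = -25648*(-8965747/2) = 114976739528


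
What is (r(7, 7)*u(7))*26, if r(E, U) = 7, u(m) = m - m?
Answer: 0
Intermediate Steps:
u(m) = 0
(r(7, 7)*u(7))*26 = (7*0)*26 = 0*26 = 0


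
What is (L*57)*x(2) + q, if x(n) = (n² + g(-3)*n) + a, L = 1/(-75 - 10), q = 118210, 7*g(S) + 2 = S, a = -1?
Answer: 70334323/595 ≈ 1.1821e+5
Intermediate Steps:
g(S) = -2/7 + S/7
L = -1/85 (L = 1/(-85) = -1/85 ≈ -0.011765)
x(n) = -1 + n² - 5*n/7 (x(n) = (n² + (-2/7 + (⅐)*(-3))*n) - 1 = (n² + (-2/7 - 3/7)*n) - 1 = (n² - 5*n/7) - 1 = -1 + n² - 5*n/7)
(L*57)*x(2) + q = (-1/85*57)*(-1 + 2² - 5/7*2) + 118210 = -57*(-1 + 4 - 10/7)/85 + 118210 = -57/85*11/7 + 118210 = -627/595 + 118210 = 70334323/595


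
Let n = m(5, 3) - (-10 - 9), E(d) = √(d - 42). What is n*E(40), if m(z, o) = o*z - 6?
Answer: 28*I*√2 ≈ 39.598*I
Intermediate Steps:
m(z, o) = -6 + o*z
E(d) = √(-42 + d)
n = 28 (n = (-6 + 3*5) - (-10 - 9) = (-6 + 15) - 1*(-19) = 9 + 19 = 28)
n*E(40) = 28*√(-42 + 40) = 28*√(-2) = 28*(I*√2) = 28*I*√2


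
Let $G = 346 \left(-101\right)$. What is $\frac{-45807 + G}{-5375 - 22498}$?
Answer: $\frac{80753}{27873} \approx 2.8972$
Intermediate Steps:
$G = -34946$
$\frac{-45807 + G}{-5375 - 22498} = \frac{-45807 - 34946}{-5375 - 22498} = - \frac{80753}{-27873} = \left(-80753\right) \left(- \frac{1}{27873}\right) = \frac{80753}{27873}$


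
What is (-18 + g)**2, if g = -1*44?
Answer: 3844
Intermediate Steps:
g = -44
(-18 + g)**2 = (-18 - 44)**2 = (-62)**2 = 3844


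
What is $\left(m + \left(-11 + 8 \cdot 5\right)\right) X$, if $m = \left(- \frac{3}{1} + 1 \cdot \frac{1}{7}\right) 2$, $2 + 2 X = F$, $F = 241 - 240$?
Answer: $- \frac{163}{14} \approx -11.643$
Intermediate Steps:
$F = 1$
$X = - \frac{1}{2}$ ($X = -1 + \frac{1}{2} \cdot 1 = -1 + \frac{1}{2} = - \frac{1}{2} \approx -0.5$)
$m = - \frac{40}{7}$ ($m = \left(\left(-3\right) 1 + 1 \cdot \frac{1}{7}\right) 2 = \left(-3 + \frac{1}{7}\right) 2 = \left(- \frac{20}{7}\right) 2 = - \frac{40}{7} \approx -5.7143$)
$\left(m + \left(-11 + 8 \cdot 5\right)\right) X = \left(- \frac{40}{7} + \left(-11 + 8 \cdot 5\right)\right) \left(- \frac{1}{2}\right) = \left(- \frac{40}{7} + \left(-11 + 40\right)\right) \left(- \frac{1}{2}\right) = \left(- \frac{40}{7} + 29\right) \left(- \frac{1}{2}\right) = \frac{163}{7} \left(- \frac{1}{2}\right) = - \frac{163}{14}$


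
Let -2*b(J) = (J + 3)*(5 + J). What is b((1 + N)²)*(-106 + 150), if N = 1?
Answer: -1386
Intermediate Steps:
b(J) = -(3 + J)*(5 + J)/2 (b(J) = -(J + 3)*(5 + J)/2 = -(3 + J)*(5 + J)/2)
b((1 + N)²)*(-106 + 150) = (-15/2 - 4*(1 + 1)² - (1 + 1)⁴/2)*(-106 + 150) = (-15/2 - 4*2² - (2²)²/2)*44 = (-15/2 - 4*4 - ½*4²)*44 = (-15/2 - 16 - ½*16)*44 = (-15/2 - 16 - 8)*44 = -63/2*44 = -1386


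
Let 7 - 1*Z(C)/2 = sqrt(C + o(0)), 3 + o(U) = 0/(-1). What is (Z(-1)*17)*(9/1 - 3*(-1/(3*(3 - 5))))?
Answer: 2023 - 578*I ≈ 2023.0 - 578.0*I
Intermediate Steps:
o(U) = -3 (o(U) = -3 + 0/(-1) = -3 + 0*(-1) = -3 + 0 = -3)
Z(C) = 14 - 2*sqrt(-3 + C) (Z(C) = 14 - 2*sqrt(C - 3) = 14 - 2*sqrt(-3 + C))
(Z(-1)*17)*(9/1 - 3*(-1/(3*(3 - 5)))) = ((14 - 2*sqrt(-3 - 1))*17)*(9/1 - 3*(-1/(3*(3 - 5)))) = ((14 - 4*I)*17)*(9*1 - 3/((-2*(-3)))) = ((14 - 4*I)*17)*(9 - 3/6) = ((14 - 4*I)*17)*(9 - 3*1/6) = (238 - 68*I)*(9 - 1/2) = (238 - 68*I)*(17/2) = 2023 - 578*I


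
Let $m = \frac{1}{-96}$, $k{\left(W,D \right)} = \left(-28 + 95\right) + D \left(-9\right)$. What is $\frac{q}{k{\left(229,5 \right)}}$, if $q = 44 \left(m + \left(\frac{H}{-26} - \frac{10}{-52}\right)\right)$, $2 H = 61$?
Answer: $- \frac{1237}{624} \approx -1.9824$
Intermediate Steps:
$H = \frac{61}{2}$ ($H = \frac{1}{2} \cdot 61 = \frac{61}{2} \approx 30.5$)
$k{\left(W,D \right)} = 67 - 9 D$
$m = - \frac{1}{96} \approx -0.010417$
$q = - \frac{13607}{312}$ ($q = 44 \left(- \frac{1}{96} + \left(\frac{61}{2 \left(-26\right)} - \frac{10}{-52}\right)\right) = 44 \left(- \frac{1}{96} + \left(\frac{61}{2} \left(- \frac{1}{26}\right) - - \frac{5}{26}\right)\right) = 44 \left(- \frac{1}{96} + \left(- \frac{61}{52} + \frac{5}{26}\right)\right) = 44 \left(- \frac{1}{96} - \frac{51}{52}\right) = 44 \left(- \frac{1237}{1248}\right) = - \frac{13607}{312} \approx -43.612$)
$\frac{q}{k{\left(229,5 \right)}} = - \frac{13607}{312 \left(67 - 45\right)} = - \frac{13607}{312 \cdot 22} = \left(- \frac{13607}{312}\right) \frac{1}{22} = - \frac{1237}{624}$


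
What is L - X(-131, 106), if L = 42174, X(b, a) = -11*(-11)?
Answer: 42053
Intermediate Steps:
X(b, a) = 121
L - X(-131, 106) = 42174 - 1*121 = 42174 - 121 = 42053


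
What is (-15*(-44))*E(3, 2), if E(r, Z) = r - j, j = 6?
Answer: -1980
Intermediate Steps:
E(r, Z) = -6 + r (E(r, Z) = r - 1*6 = r - 6 = -6 + r)
(-15*(-44))*E(3, 2) = (-15*(-44))*(-6 + 3) = 660*(-3) = -1980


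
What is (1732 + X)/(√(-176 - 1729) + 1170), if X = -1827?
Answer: -7410/91387 + 19*I*√1905/274161 ≈ -0.081084 + 0.0030248*I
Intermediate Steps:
(1732 + X)/(√(-176 - 1729) + 1170) = (1732 - 1827)/(√(-176 - 1729) + 1170) = -95/(√(-1905) + 1170) = -95/(I*√1905 + 1170) = -95/(1170 + I*√1905)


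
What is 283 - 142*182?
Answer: -25561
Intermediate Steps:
283 - 142*182 = 283 - 25844 = -25561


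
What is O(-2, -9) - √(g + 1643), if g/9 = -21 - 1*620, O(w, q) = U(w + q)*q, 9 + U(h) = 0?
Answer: 81 - I*√4126 ≈ 81.0 - 64.234*I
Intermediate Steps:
U(h) = -9 (U(h) = -9 + 0 = -9)
O(w, q) = -9*q
g = -5769 (g = 9*(-21 - 1*620) = 9*(-21 - 620) = 9*(-641) = -5769)
O(-2, -9) - √(g + 1643) = -9*(-9) - √(-5769 + 1643) = 81 - √(-4126) = 81 - I*√4126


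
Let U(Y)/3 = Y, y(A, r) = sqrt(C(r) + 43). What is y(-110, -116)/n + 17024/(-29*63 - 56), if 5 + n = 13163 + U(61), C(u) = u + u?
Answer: -2432/269 + I*sqrt(21)/4447 ≈ -9.0409 + 0.0010305*I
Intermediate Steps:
C(u) = 2*u
y(A, r) = sqrt(43 + 2*r) (y(A, r) = sqrt(2*r + 43) = sqrt(43 + 2*r))
U(Y) = 3*Y
n = 13341 (n = -5 + (13163 + 3*61) = -5 + (13163 + 183) = -5 + 13346 = 13341)
y(-110, -116)/n + 17024/(-29*63 - 56) = sqrt(43 + 2*(-116))/13341 + 17024/(-29*63 - 56) = sqrt(43 - 232)*(1/13341) + 17024/(-1827 - 56) = sqrt(-189)*(1/13341) + 17024/(-1883) = (3*I*sqrt(21))*(1/13341) + 17024*(-1/1883) = I*sqrt(21)/4447 - 2432/269 = -2432/269 + I*sqrt(21)/4447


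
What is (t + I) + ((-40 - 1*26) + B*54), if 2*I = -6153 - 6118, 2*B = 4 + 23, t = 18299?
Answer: 25653/2 ≈ 12827.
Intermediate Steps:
B = 27/2 (B = (4 + 23)/2 = (½)*27 = 27/2 ≈ 13.500)
I = -12271/2 (I = (-6153 - 6118)/2 = (½)*(-12271) = -12271/2 ≈ -6135.5)
(t + I) + ((-40 - 1*26) + B*54) = (18299 - 12271/2) + ((-40 - 1*26) + (27/2)*54) = 24327/2 + ((-40 - 26) + 729) = 24327/2 + (-66 + 729) = 24327/2 + 663 = 25653/2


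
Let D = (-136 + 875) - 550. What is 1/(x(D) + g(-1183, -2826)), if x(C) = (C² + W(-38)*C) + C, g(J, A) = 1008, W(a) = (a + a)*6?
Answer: -1/49266 ≈ -2.0298e-5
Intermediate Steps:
W(a) = 12*a (W(a) = (2*a)*6 = 12*a)
D = 189 (D = 739 - 550 = 189)
x(C) = C² - 455*C (x(C) = (C² + (12*(-38))*C) + C = (C² - 456*C) + C = C² - 455*C)
1/(x(D) + g(-1183, -2826)) = 1/(189*(-455 + 189) + 1008) = 1/(189*(-266) + 1008) = 1/(-50274 + 1008) = 1/(-49266) = -1/49266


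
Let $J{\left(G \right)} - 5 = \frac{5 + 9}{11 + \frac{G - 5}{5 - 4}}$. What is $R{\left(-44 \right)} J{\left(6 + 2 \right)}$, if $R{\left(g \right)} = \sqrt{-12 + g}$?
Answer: $12 i \sqrt{14} \approx 44.9 i$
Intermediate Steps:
$J{\left(G \right)} = 5 + \frac{14}{6 + G}$ ($J{\left(G \right)} = 5 + \frac{5 + 9}{11 + \frac{G - 5}{5 - 4}} = 5 + \frac{14}{11 + \frac{-5 + G}{1}} = 5 + \frac{14}{11 + \left(-5 + G\right) 1} = 5 + \frac{14}{11 + \left(-5 + G\right)} = 5 + \frac{14}{6 + G}$)
$R{\left(-44 \right)} J{\left(6 + 2 \right)} = \sqrt{-12 - 44} \frac{44 + 5 \left(6 + 2\right)}{6 + \left(6 + 2\right)} = \sqrt{-56} \frac{44 + 5 \cdot 8}{6 + 8} = 2 i \sqrt{14} \frac{44 + 40}{14} = 2 i \sqrt{14} \cdot \frac{1}{14} \cdot 84 = 2 i \sqrt{14} \cdot 6 = 12 i \sqrt{14}$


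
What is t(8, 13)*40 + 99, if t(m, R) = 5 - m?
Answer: -21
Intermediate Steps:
t(8, 13)*40 + 99 = (5 - 1*8)*40 + 99 = (5 - 8)*40 + 99 = -3*40 + 99 = -120 + 99 = -21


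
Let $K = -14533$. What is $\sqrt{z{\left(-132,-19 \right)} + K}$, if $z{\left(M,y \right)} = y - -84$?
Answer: $2 i \sqrt{3617} \approx 120.28 i$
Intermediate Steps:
$z{\left(M,y \right)} = 84 + y$ ($z{\left(M,y \right)} = y + 84 = 84 + y$)
$\sqrt{z{\left(-132,-19 \right)} + K} = \sqrt{\left(84 - 19\right) - 14533} = \sqrt{65 - 14533} = \sqrt{-14468} = 2 i \sqrt{3617}$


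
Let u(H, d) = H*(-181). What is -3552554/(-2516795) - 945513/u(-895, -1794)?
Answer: -360833281121/81541641205 ≈ -4.4251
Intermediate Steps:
u(H, d) = -181*H
-3552554/(-2516795) - 945513/u(-895, -1794) = -3552554/(-2516795) - 945513/((-181*(-895))) = -3552554*(-1/2516795) - 945513/161995 = 3552554/2516795 - 945513*1/161995 = 3552554/2516795 - 945513/161995 = -360833281121/81541641205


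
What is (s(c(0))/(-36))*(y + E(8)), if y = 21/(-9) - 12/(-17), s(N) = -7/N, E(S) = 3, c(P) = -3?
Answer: -245/2754 ≈ -0.088961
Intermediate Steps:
y = -83/51 (y = 21*(-⅑) - 12*(-1/17) = -7/3 + 12/17 = -83/51 ≈ -1.6275)
(s(c(0))/(-36))*(y + E(8)) = (-7/(-3)/(-36))*(-83/51 + 3) = (-7*(-⅓)*(-1/36))*(70/51) = ((7/3)*(-1/36))*(70/51) = -7/108*70/51 = -245/2754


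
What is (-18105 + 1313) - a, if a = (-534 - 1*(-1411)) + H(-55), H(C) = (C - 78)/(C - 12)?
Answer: -1183956/67 ≈ -17671.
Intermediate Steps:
H(C) = (-78 + C)/(-12 + C)
a = 58892/67 (a = (-534 - 1*(-1411)) + (-78 - 55)/(-12 - 55) = (-534 + 1411) - 133/(-67) = 877 - 1/67*(-133) = 877 + 133/67 = 58892/67 ≈ 878.99)
(-18105 + 1313) - a = (-18105 + 1313) - 1*58892/67 = -16792 - 58892/67 = -1183956/67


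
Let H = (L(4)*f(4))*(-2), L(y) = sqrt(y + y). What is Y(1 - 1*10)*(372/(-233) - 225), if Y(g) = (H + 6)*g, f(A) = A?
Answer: 2851038/233 - 7602768*sqrt(2)/233 ≈ -33909.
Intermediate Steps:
L(y) = sqrt(2)*sqrt(y) (L(y) = sqrt(2*y) = sqrt(2)*sqrt(y))
H = -16*sqrt(2) (H = ((sqrt(2)*sqrt(4))*4)*(-2) = ((sqrt(2)*2)*4)*(-2) = ((2*sqrt(2))*4)*(-2) = (8*sqrt(2))*(-2) = -16*sqrt(2) ≈ -22.627)
Y(g) = g*(6 - 16*sqrt(2)) (Y(g) = (-16*sqrt(2) + 6)*g = (6 - 16*sqrt(2))*g = g*(6 - 16*sqrt(2)))
Y(1 - 1*10)*(372/(-233) - 225) = (2*(1 - 1*10)*(3 - 8*sqrt(2)))*(372/(-233) - 225) = (2*(1 - 10)*(3 - 8*sqrt(2)))*(372*(-1/233) - 225) = (2*(-9)*(3 - 8*sqrt(2)))*(-372/233 - 225) = (-54 + 144*sqrt(2))*(-52797/233) = 2851038/233 - 7602768*sqrt(2)/233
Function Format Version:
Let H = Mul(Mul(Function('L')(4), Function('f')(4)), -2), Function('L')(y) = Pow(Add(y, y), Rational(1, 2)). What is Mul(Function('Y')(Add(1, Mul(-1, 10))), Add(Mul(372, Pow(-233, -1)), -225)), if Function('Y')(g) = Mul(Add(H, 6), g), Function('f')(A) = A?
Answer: Add(Rational(2851038, 233), Mul(Rational(-7602768, 233), Pow(2, Rational(1, 2)))) ≈ -33909.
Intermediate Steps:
Function('L')(y) = Mul(Pow(2, Rational(1, 2)), Pow(y, Rational(1, 2))) (Function('L')(y) = Pow(Mul(2, y), Rational(1, 2)) = Mul(Pow(2, Rational(1, 2)), Pow(y, Rational(1, 2))))
H = Mul(-16, Pow(2, Rational(1, 2))) (H = Mul(Mul(Mul(Pow(2, Rational(1, 2)), Pow(4, Rational(1, 2))), 4), -2) = Mul(Mul(Mul(Pow(2, Rational(1, 2)), 2), 4), -2) = Mul(Mul(Mul(2, Pow(2, Rational(1, 2))), 4), -2) = Mul(Mul(8, Pow(2, Rational(1, 2))), -2) = Mul(-16, Pow(2, Rational(1, 2))) ≈ -22.627)
Function('Y')(g) = Mul(g, Add(6, Mul(-16, Pow(2, Rational(1, 2))))) (Function('Y')(g) = Mul(Add(Mul(-16, Pow(2, Rational(1, 2))), 6), g) = Mul(Add(6, Mul(-16, Pow(2, Rational(1, 2)))), g) = Mul(g, Add(6, Mul(-16, Pow(2, Rational(1, 2))))))
Mul(Function('Y')(Add(1, Mul(-1, 10))), Add(Mul(372, Pow(-233, -1)), -225)) = Mul(Mul(2, Add(1, Mul(-1, 10)), Add(3, Mul(-8, Pow(2, Rational(1, 2))))), Add(Mul(372, Pow(-233, -1)), -225)) = Mul(Mul(2, Add(1, -10), Add(3, Mul(-8, Pow(2, Rational(1, 2))))), Add(Mul(372, Rational(-1, 233)), -225)) = Mul(Mul(2, -9, Add(3, Mul(-8, Pow(2, Rational(1, 2))))), Add(Rational(-372, 233), -225)) = Mul(Add(-54, Mul(144, Pow(2, Rational(1, 2)))), Rational(-52797, 233)) = Add(Rational(2851038, 233), Mul(Rational(-7602768, 233), Pow(2, Rational(1, 2))))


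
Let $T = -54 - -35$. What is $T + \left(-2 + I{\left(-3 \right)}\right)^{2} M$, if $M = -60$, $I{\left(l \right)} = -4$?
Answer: $-2179$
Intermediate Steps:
$T = -19$ ($T = -54 + 35 = -19$)
$T + \left(-2 + I{\left(-3 \right)}\right)^{2} M = -19 + \left(-2 - 4\right)^{2} \left(-60\right) = -19 + \left(-6\right)^{2} \left(-60\right) = -19 + 36 \left(-60\right) = -19 - 2160 = -2179$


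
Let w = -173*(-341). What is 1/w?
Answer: 1/58993 ≈ 1.6951e-5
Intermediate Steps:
w = 58993 (w = -1*(-58993) = 58993)
1/w = 1/58993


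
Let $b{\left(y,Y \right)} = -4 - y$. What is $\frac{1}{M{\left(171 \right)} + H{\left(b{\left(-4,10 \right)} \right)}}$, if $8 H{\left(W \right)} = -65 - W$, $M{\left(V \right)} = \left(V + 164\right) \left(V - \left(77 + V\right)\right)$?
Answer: $- \frac{8}{206425} \approx -3.8755 \cdot 10^{-5}$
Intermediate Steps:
$M{\left(V \right)} = -12628 - 77 V$ ($M{\left(V \right)} = \left(164 + V\right) \left(-77\right) = -12628 - 77 V$)
$H{\left(W \right)} = - \frac{65}{8} - \frac{W}{8}$ ($H{\left(W \right)} = \frac{-65 - W}{8} = - \frac{65}{8} - \frac{W}{8}$)
$\frac{1}{M{\left(171 \right)} + H{\left(b{\left(-4,10 \right)} \right)}} = \frac{1}{\left(-12628 - 13167\right) - \left(\frac{65}{8} + \frac{-4 - -4}{8}\right)} = \frac{1}{\left(-12628 - 13167\right) - \left(\frac{65}{8} + \frac{-4 + 4}{8}\right)} = \frac{1}{-25795 - \frac{65}{8}} = \frac{1}{- \frac{206425}{8}} = - \frac{8}{206425}$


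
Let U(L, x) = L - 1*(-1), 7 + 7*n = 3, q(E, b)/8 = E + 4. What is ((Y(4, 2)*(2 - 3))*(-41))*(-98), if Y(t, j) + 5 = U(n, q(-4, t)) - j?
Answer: 26404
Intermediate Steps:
q(E, b) = 32 + 8*E (q(E, b) = 8*(E + 4) = 8*(4 + E) = 32 + 8*E)
n = -4/7 (n = -1 + (⅐)*3 = -1 + 3/7 = -4/7 ≈ -0.57143)
U(L, x) = 1 + L (U(L, x) = L + 1 = 1 + L)
Y(t, j) = -32/7 - j (Y(t, j) = -5 + ((1 - 4/7) - j) = -5 + (3/7 - j) = -32/7 - j)
((Y(4, 2)*(2 - 3))*(-41))*(-98) = (((-32/7 - 1*2)*(2 - 3))*(-41))*(-98) = (((-32/7 - 2)*(-1))*(-41))*(-98) = (-46/7*(-1)*(-41))*(-98) = ((46/7)*(-41))*(-98) = -1886/7*(-98) = 26404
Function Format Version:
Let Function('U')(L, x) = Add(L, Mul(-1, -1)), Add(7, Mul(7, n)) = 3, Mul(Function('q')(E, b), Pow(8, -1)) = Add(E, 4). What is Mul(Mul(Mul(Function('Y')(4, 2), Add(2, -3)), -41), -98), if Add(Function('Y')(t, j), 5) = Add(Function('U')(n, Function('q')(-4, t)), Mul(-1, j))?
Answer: 26404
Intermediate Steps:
Function('q')(E, b) = Add(32, Mul(8, E)) (Function('q')(E, b) = Mul(8, Add(E, 4)) = Mul(8, Add(4, E)) = Add(32, Mul(8, E)))
n = Rational(-4, 7) (n = Add(-1, Mul(Rational(1, 7), 3)) = Add(-1, Rational(3, 7)) = Rational(-4, 7) ≈ -0.57143)
Function('U')(L, x) = Add(1, L) (Function('U')(L, x) = Add(L, 1) = Add(1, L))
Function('Y')(t, j) = Add(Rational(-32, 7), Mul(-1, j)) (Function('Y')(t, j) = Add(-5, Add(Add(1, Rational(-4, 7)), Mul(-1, j))) = Add(-5, Add(Rational(3, 7), Mul(-1, j))) = Add(Rational(-32, 7), Mul(-1, j)))
Mul(Mul(Mul(Function('Y')(4, 2), Add(2, -3)), -41), -98) = Mul(Mul(Mul(Add(Rational(-32, 7), Mul(-1, 2)), Add(2, -3)), -41), -98) = Mul(Mul(Mul(Add(Rational(-32, 7), -2), -1), -41), -98) = Mul(Mul(Mul(Rational(-46, 7), -1), -41), -98) = Mul(Mul(Rational(46, 7), -41), -98) = Mul(Rational(-1886, 7), -98) = 26404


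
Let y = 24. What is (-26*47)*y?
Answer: -29328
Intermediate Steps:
(-26*47)*y = -26*47*24 = -1222*24 = -29328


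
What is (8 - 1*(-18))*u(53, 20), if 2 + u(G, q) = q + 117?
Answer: 3510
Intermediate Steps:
u(G, q) = 115 + q (u(G, q) = -2 + (q + 117) = -2 + (117 + q) = 115 + q)
(8 - 1*(-18))*u(53, 20) = (8 - 1*(-18))*(115 + 20) = (8 + 18)*135 = 26*135 = 3510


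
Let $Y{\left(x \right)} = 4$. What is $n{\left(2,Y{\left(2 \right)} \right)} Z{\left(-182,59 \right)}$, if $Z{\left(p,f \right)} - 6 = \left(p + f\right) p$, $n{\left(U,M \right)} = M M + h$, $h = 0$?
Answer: $358272$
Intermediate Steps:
$n{\left(U,M \right)} = M^{2}$ ($n{\left(U,M \right)} = M M + 0 = M^{2} + 0 = M^{2}$)
$Z{\left(p,f \right)} = 6 + p \left(f + p\right)$ ($Z{\left(p,f \right)} = 6 + \left(p + f\right) p = 6 + \left(f + p\right) p = 6 + p \left(f + p\right)$)
$n{\left(2,Y{\left(2 \right)} \right)} Z{\left(-182,59 \right)} = 4^{2} \left(6 + \left(-182\right)^{2} + 59 \left(-182\right)\right) = 16 \left(6 + 33124 - 10738\right) = 16 \cdot 22392 = 358272$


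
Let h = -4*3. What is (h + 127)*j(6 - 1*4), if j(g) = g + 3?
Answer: 575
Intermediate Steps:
j(g) = 3 + g
h = -12
(h + 127)*j(6 - 1*4) = (-12 + 127)*(3 + (6 - 1*4)) = 115*(3 + (6 - 4)) = 115*(3 + 2) = 115*5 = 575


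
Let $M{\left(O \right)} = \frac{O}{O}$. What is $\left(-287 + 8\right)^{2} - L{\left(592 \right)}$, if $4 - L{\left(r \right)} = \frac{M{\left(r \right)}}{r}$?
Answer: $\frac{46079505}{592} \approx 77837.0$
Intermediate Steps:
$M{\left(O \right)} = 1$
$L{\left(r \right)} = 4 - \frac{1}{r}$ ($L{\left(r \right)} = 4 - 1 \frac{1}{r} = 4 - \frac{1}{r}$)
$\left(-287 + 8\right)^{2} - L{\left(592 \right)} = \left(-287 + 8\right)^{2} - \left(4 - \frac{1}{592}\right) = \left(-279\right)^{2} - \left(4 - \frac{1}{592}\right) = 77841 - \left(4 - \frac{1}{592}\right) = 77841 - \frac{2367}{592} = \frac{46079505}{592}$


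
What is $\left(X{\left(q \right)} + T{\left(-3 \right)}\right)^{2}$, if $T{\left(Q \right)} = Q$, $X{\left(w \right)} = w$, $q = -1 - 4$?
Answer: $64$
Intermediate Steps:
$q = -5$ ($q = -1 - 4 = -5$)
$\left(X{\left(q \right)} + T{\left(-3 \right)}\right)^{2} = \left(-5 - 3\right)^{2} = \left(-8\right)^{2} = 64$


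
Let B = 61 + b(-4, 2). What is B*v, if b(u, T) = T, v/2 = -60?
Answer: -7560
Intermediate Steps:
v = -120 (v = 2*(-60) = -120)
B = 63 (B = 61 + 2 = 63)
B*v = 63*(-120) = -7560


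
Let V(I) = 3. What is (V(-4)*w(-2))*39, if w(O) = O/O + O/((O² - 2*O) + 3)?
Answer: 1053/11 ≈ 95.727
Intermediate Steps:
w(O) = 1 + O/(3 + O² - 2*O)
(V(-4)*w(-2))*39 = (3*((3 + (-2)² - 1*(-2))/(3 + (-2)² - 2*(-2))))*39 = (3*((3 + 4 + 2)/(3 + 4 + 4)))*39 = (3*(9/11))*39 = (27/11)*39 = 1053/11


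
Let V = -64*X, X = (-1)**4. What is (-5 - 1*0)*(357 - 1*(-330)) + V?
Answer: -3499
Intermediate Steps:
X = 1
V = -64 (V = -64*1 = -64)
(-5 - 1*0)*(357 - 1*(-330)) + V = (-5 - 1*0)*(357 - 1*(-330)) - 64 = (-5 + 0)*(357 + 330) - 64 = -5*687 - 64 = -3435 - 64 = -3499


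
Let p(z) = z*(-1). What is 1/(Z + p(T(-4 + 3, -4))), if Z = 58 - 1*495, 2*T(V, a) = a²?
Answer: -1/445 ≈ -0.0022472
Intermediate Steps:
T(V, a) = a²/2
Z = -437 (Z = 58 - 495 = -437)
p(z) = -z
1/(Z + p(T(-4 + 3, -4))) = 1/(-437 - (-4)²/2) = 1/(-437 - 16/2) = 1/(-437 - 1*8) = 1/(-437 - 8) = 1/(-445) = -1/445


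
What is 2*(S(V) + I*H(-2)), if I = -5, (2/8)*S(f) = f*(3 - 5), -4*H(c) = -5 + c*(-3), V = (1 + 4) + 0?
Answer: -155/2 ≈ -77.500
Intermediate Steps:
V = 5 (V = 5 + 0 = 5)
H(c) = 5/4 + 3*c/4 (H(c) = -(-5 + c*(-3))/4 = -(-5 - 3*c)/4 = 5/4 + 3*c/4)
S(f) = -8*f (S(f) = 4*(f*(3 - 5)) = 4*(f*(-2)) = 4*(-2*f) = -8*f)
2*(S(V) + I*H(-2)) = 2*(-8*5 - 5*(5/4 + (3/4)*(-2))) = 2*(-40 - 5*(5/4 - 3/2)) = 2*(-40 - 5*(-1/4)) = 2*(-40 + 5/4) = 2*(-155/4) = -155/2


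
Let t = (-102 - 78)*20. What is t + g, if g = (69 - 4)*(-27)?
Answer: -5355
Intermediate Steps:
g = -1755 (g = 65*(-27) = -1755)
t = -3600 (t = -180*20 = -3600)
t + g = -3600 - 1755 = -5355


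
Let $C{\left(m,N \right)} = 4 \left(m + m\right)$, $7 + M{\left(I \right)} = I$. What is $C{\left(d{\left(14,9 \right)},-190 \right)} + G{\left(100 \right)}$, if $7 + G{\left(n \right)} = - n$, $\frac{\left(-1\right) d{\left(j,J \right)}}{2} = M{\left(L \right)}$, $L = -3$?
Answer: $53$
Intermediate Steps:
$M{\left(I \right)} = -7 + I$
$d{\left(j,J \right)} = 20$ ($d{\left(j,J \right)} = - 2 \left(-7 - 3\right) = \left(-2\right) \left(-10\right) = 20$)
$G{\left(n \right)} = -7 - n$
$C{\left(m,N \right)} = 8 m$ ($C{\left(m,N \right)} = 4 \cdot 2 m = 8 m$)
$C{\left(d{\left(14,9 \right)},-190 \right)} + G{\left(100 \right)} = 8 \cdot 20 - 107 = 160 - 107 = 53$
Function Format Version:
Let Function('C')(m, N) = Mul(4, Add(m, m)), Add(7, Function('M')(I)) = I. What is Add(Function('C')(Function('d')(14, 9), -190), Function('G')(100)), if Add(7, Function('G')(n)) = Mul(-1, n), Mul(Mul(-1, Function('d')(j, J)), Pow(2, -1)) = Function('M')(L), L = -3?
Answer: 53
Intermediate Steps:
Function('M')(I) = Add(-7, I)
Function('d')(j, J) = 20 (Function('d')(j, J) = Mul(-2, Add(-7, -3)) = Mul(-2, -10) = 20)
Function('G')(n) = Add(-7, Mul(-1, n))
Function('C')(m, N) = Mul(8, m) (Function('C')(m, N) = Mul(4, Mul(2, m)) = Mul(8, m))
Add(Function('C')(Function('d')(14, 9), -190), Function('G')(100)) = Add(Mul(8, 20), Add(-7, Mul(-1, 100))) = Add(160, Add(-7, -100)) = Add(160, -107) = 53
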